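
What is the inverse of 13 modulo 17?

By the extended Euclidean algorithm:
17 = 1×13 + 4
13 = 3×4 + 1
4 = 4×1 + 0
gcd(13, 17) = 1, so the inverse exists.
Bézout: 1 = −3×17 + 4×13.
So 13⁻¹ ≡ 4 (mod 17).

4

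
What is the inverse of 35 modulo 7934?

By the extended Euclidean algorithm:
7934 = 226*35 + 24
35 = 1*24 + 11
24 = 2*11 + 2
11 = 5*2 + 1
2 = 2*1 + 0
gcd(35, 7934) = 1, so the inverse exists.
Back-substitute for 1:
1 = 1*11 − 5*2
  = −5*24 + 11*11
  = 11*35 − 16*24
  = −16*7934 + 3627*35
So 35⁻¹ ≡ 3627 (mod 7934).

3627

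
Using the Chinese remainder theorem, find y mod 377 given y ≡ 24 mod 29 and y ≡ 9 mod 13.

256

29⁻¹ mod 13: 29×9 ≡ 1 (mod 13), so 29⁻¹ ≡ 9.
y = 24 + 29×((9 − 24)×9 mod 13) = 24 + 29×8 = 256.
Check: 256 mod 29 = 24, 256 mod 13 = 9. ✓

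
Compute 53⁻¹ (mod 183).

38

Run the extended Euclidean algorithm:
183 = 3·53 + 24
53 = 2·24 + 5
24 = 4·5 + 4
5 = 1·4 + 1
4 = 4·1 + 0
gcd(53, 183) = 1, so the inverse exists.
Back-substitute for 1:
1 = 1·5 − 1·4
  = −1·24 + 5·5
  = 5·53 − 11·24
  = −11·183 + 38·53
So 53⁻¹ ≡ 38 (mod 183).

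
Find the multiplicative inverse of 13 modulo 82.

19

By the extended Euclidean algorithm:
82 = 6·13 + 4
13 = 3·4 + 1
4 = 4·1 + 0
gcd(13, 82) = 1, so the inverse exists.
Back-substitute for 1:
1 = 1·13 − 3·4
  = −3·82 + 19·13
So 13⁻¹ ≡ 19 (mod 82).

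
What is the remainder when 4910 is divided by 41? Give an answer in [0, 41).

4910 = 119*41 + 31, so 4910 ≡ 31 (mod 41).

31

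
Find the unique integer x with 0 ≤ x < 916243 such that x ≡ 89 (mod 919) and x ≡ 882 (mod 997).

143453

919⁻¹ mod 997: 919·703 ≡ 1 (mod 997), so 919⁻¹ ≡ 703.
x = 89 + 919·((882 − 89)·703 mod 997) = 89 + 919·156 = 143453.
Check: 143453 mod 919 = 89, 143453 mod 997 = 882. ✓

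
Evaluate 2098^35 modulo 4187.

3638

Using repeated squaring:
2098^1 ≡ 2098 (mod 4187)
2098^2 ≡ 2098^2 = 4401604 ≡ 1067 (mod 4187)
2098^4 ≡ 1067^2 = 1138489 ≡ 3812 (mod 4187)
2098^8 ≡ 3812^2 = 14531344 ≡ 2454 (mod 4187)
2098^16 ≡ 2454^2 = 6022116 ≡ 1210 (mod 4187)
2098^32 ≡ 1210^2 = 1464100 ≡ 2837 (mod 4187)
2098^35 = 2098^32 × 2098^2 × 2098^1 ≡ 2837 × 1067 × 2098 (mod 4187).
Accumulate the product:
2837 × 1067 = 3027079 ≡ 4065
4065 × 2098 = 8528370 ≡ 3638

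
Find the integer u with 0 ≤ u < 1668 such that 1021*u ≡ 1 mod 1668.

1057

By the extended Euclidean algorithm:
1668 = 1·1021 + 647
1021 = 1·647 + 374
647 = 1·374 + 273
374 = 1·273 + 101
273 = 2·101 + 71
101 = 1·71 + 30
71 = 2·30 + 11
30 = 2·11 + 8
11 = 1·8 + 3
8 = 2·3 + 2
3 = 1·2 + 1
2 = 2·1 + 0
gcd(1021, 1668) = 1, so the inverse exists.
Back-substitute for 1:
1 = 1·3 − 1·2
  = −1·8 + 3·3
  = 3·11 − 4·8
  = −4·30 + 11·11
  = 11·71 − 26·30
  = −26·101 + 37·71
  = 37·273 − 100·101
  = −100·374 + 137·273
  = 137·647 − 237·374
  = −237·1021 + 374·647
  = 374·1668 − 611·1021
So 1021⁻¹ ≡ −611 ≡ 1057 (mod 1668).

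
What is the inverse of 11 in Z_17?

Apply the Euclidean algorithm and back-substitute:
17 = 1*11 + 6
11 = 1*6 + 5
6 = 1*5 + 1
5 = 5*1 + 0
gcd(11, 17) = 1, so the inverse exists.
Back-substitute for 1:
1 = 1*6 − 1*5
  = −1*11 + 2*6
  = 2*17 − 3*11
So 11⁻¹ ≡ −3 ≡ 14 (mod 17).

14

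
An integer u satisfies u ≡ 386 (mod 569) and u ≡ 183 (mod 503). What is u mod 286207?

55010

569⁻¹ mod 503: 569*282 ≡ 1 (mod 503), so 569⁻¹ ≡ 282.
u = 386 + 569*((183 − 386)*282 mod 503) = 386 + 569*96 = 55010.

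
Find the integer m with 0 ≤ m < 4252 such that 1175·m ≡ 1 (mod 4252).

2667

4252 = 3×1175 + 727
1175 = 1×727 + 448
727 = 1×448 + 279
448 = 1×279 + 169
279 = 1×169 + 110
169 = 1×110 + 59
110 = 1×59 + 51
59 = 1×51 + 8
51 = 6×8 + 3
8 = 2×3 + 2
3 = 1×2 + 1
2 = 2×1 + 0
gcd(1175, 4252) = 1, so the inverse exists.
Bézout: 1 = 438×4252 − 1585×1175.
So 1175⁻¹ ≡ −1585 ≡ 2667 (mod 4252).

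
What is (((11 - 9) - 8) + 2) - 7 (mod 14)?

3

11 - 9 = 2
2 - 8 = -6 ≡ 8 (mod 14)
8 + 2 = 10
10 - 7 = 3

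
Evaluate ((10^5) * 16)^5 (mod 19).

(10)^5 ≡ 3 (mod 19)
3 * 16 = 48 ≡ 10 (mod 19)
(10)^5 ≡ 3 (mod 19)

3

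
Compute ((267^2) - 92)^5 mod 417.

(267)^2 ≡ 399 (mod 417)
399 - 92 = 307
(307)^5 ≡ 31 (mod 417)

31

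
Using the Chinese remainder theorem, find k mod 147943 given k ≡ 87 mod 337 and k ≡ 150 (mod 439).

117363

337⁻¹ mod 439: 337×340 ≡ 1 (mod 439), so 337⁻¹ ≡ 340.
k = 87 + 337×((150 − 87)×340 mod 439) = 87 + 337×348 = 117363.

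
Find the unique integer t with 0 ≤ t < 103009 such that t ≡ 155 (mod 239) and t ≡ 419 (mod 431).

239⁻¹ mod 431: 239×321 ≡ 1 (mod 431), so 239⁻¹ ≡ 321.
t = 155 + 239×((419 − 155)×321 mod 431) = 155 + 239×268 = 64207.

64207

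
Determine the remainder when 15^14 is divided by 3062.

1633

Using repeated squaring:
14 in binary is 1110, i.e. 14 = 8 + 4 + 2.
15^1 ≡ 15 (mod 3062)
15^2 ≡ 15^2 = 225 (mod 3062)
15^4 ≡ 225^2 = 50625 ≡ 1633 (mod 3062)
15^8 ≡ 1633^2 = 2666689 ≡ 2749 (mod 3062)
15^14 = 15^8 * 15^4 * 15^2 ≡ 2749 * 1633 * 225 (mod 3062).
Accumulate the product:
2749 * 1633 = 4489117 ≡ 225
225 * 225 = 50625 ≡ 1633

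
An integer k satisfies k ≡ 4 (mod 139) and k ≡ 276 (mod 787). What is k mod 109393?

139⁻¹ mod 787: 139*402 ≡ 1 (mod 787), so 139⁻¹ ≡ 402.
k = 4 + 139*((276 − 4)*402 mod 787) = 4 + 139*738 = 102586.

102586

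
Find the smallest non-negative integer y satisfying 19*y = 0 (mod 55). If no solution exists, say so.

0

gcd(19, 55) = 1, so a unique solution mod 55 exists.
19⁻¹ ≡ 29 (mod 55).
y ≡ 29*0 ≡ 0 (mod 55).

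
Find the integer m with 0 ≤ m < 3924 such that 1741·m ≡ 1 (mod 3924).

2761

Apply the Euclidean algorithm and back-substitute:
3924 = 2*1741 + 442
1741 = 3*442 + 415
442 = 1*415 + 27
415 = 15*27 + 10
27 = 2*10 + 7
10 = 1*7 + 3
7 = 2*3 + 1
3 = 3*1 + 0
gcd(1741, 3924) = 1, so the inverse exists.
Back-substitute for 1:
1 = 1*7 − 2*3
  = −2*10 + 3*7
  = 3*27 − 8*10
  = −8*415 + 123*27
  = 123*442 − 131*415
  = −131*1741 + 516*442
  = 516*3924 − 1163*1741
So 1741⁻¹ ≡ −1163 ≡ 2761 (mod 3924).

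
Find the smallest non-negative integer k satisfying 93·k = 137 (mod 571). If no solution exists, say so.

gcd(93, 571) = 1, so a unique solution mod 571 exists.
93⁻¹ ≡ 307 (mod 571).
k ≡ 307·137 ≡ 376 (mod 571).

376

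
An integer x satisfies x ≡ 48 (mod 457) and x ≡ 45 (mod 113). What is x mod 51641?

457⁻¹ mod 113: 457·68 ≡ 1 (mod 113), so 457⁻¹ ≡ 68.
x = 48 + 457·((45 − 48)·68 mod 113) = 48 + 457·22 = 10102.

10102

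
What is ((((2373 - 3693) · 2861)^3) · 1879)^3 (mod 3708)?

2373 - 3693 = -1320 ≡ 2388 (mod 3708)
2388 · 2861 = 6832068 ≡ 1932 (mod 3708)
(1932)^3 ≡ 3636 (mod 3708)
3636 · 1879 = 6832044 ≡ 1908 (mod 3708)
(1908)^3 ≡ 1728 (mod 3708)

1728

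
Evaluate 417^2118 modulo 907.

797

Using repeated squaring:
2118 in binary is 100001000110, i.e. 2118 = 2048 + 64 + 4 + 2.
417^1 ≡ 417 (mod 907)
417^2 ≡ 417^2 = 173889 ≡ 652 (mod 907)
417^4 ≡ 652^2 = 425104 ≡ 628 (mod 907)
417^8 ≡ 628^2 = 394384 ≡ 746 (mod 907)
417^16 ≡ 746^2 = 556516 ≡ 525 (mod 907)
417^32 ≡ 525^2 = 275625 ≡ 804 (mod 907)
417^64 ≡ 804^2 = 646416 ≡ 632 (mod 907)
417^128 ≡ 632^2 = 399424 ≡ 344 (mod 907)
417^256 ≡ 344^2 = 118336 ≡ 426 (mod 907)
417^512 ≡ 426^2 = 181476 ≡ 76 (mod 907)
417^1024 ≡ 76^2 = 5776 ≡ 334 (mod 907)
417^2048 ≡ 334^2 = 111556 ≡ 902 (mod 907)
417^2118 = 417^2048 * 417^64 * 417^4 * 417^2 ≡ 902 * 632 * 628 * 652 (mod 907).
Accumulate the product:
902 * 632 = 570064 ≡ 468
468 * 628 = 293904 ≡ 36
36 * 652 = 23472 ≡ 797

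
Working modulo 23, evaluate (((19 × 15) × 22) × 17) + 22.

7

19 × 15 = 285 ≡ 9 (mod 23)
9 × 22 = 198 ≡ 14 (mod 23)
14 × 17 = 238 ≡ 8 (mod 23)
8 + 22 = 30 ≡ 7 (mod 23)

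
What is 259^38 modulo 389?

315

Using repeated squaring:
38 in binary is 100110, i.e. 38 = 32 + 4 + 2.
259^1 ≡ 259 (mod 389)
259^2 ≡ 259^2 = 67081 ≡ 173 (mod 389)
259^4 ≡ 173^2 = 29929 ≡ 365 (mod 389)
259^8 ≡ 365^2 = 133225 ≡ 187 (mod 389)
259^16 ≡ 187^2 = 34969 ≡ 348 (mod 389)
259^32 ≡ 348^2 = 121104 ≡ 125 (mod 389)
259^38 = 259^32 × 259^4 × 259^2 ≡ 125 × 365 × 173 (mod 389).
Accumulate the product:
125 × 365 = 45625 ≡ 112
112 × 173 = 19376 ≡ 315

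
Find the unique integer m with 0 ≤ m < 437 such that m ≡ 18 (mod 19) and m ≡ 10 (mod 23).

19⁻¹ mod 23: 19*17 ≡ 1 (mod 23), so 19⁻¹ ≡ 17.
m = 18 + 19*((10 − 18)*17 mod 23) = 18 + 19*2 = 56.
Check: 56 mod 19 = 18, 56 mod 23 = 10. ✓

56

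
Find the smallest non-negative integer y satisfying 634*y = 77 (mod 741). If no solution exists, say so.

gcd(634, 741) = 1, so a unique solution mod 741 exists.
634⁻¹ ≡ 277 (mod 741).
y ≡ 277*77 ≡ 581 (mod 741).

581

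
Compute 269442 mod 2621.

2100

269442 = 102*2621 + 2100, so 269442 ≡ 2100 (mod 2621).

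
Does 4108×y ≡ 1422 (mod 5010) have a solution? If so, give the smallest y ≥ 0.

2409

gcd(4108, 5010) = 2, and 2 | 1422, so solutions exist.
Divide through by 2: 2054×y ≡ 711 mod 2505.
2054⁻¹ ≡ 1994 (mod 2505).
y ≡ 1994×711 ≡ 2409 (mod 2505).
The smallest non-negative solution is y = 2409.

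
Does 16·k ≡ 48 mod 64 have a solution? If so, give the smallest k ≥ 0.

gcd(16, 64) = 16, and 16 | 48, so solutions exist.
Divide through by 16: 1·k ≡ 3 (mod 4).
1⁻¹ ≡ 1 (mod 4).
k ≡ 1·3 ≡ 3 (mod 4).
The smallest non-negative solution is k = 3.

3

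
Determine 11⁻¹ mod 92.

92 = 8·11 + 4
11 = 2·4 + 3
4 = 1·3 + 1
3 = 3·1 + 0
gcd(11, 92) = 1, so the inverse exists.
Bézout: 1 = 3·92 − 25·11.
So 11⁻¹ ≡ −25 ≡ 67 (mod 92).

67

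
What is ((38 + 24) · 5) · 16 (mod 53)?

38 + 24 = 62 ≡ 9 (mod 53)
9 · 5 = 45
45 · 16 = 720 ≡ 31 (mod 53)

31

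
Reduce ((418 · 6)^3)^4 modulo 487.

418 · 6 = 2508 ≡ 73 (mod 487)
(73)^3 ≡ 391 (mod 487)
(391)^4 ≡ 395 (mod 487)

395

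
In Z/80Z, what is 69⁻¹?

Apply the Euclidean algorithm and back-substitute:
80 = 1·69 + 11
69 = 6·11 + 3
11 = 3·3 + 2
3 = 1·2 + 1
2 = 2·1 + 0
gcd(69, 80) = 1, so the inverse exists.
Back-substitute for 1:
1 = 1·3 − 1·2
  = −1·11 + 4·3
  = 4·69 − 25·11
  = −25·80 + 29·69
So 69⁻¹ ≡ 29 (mod 80).

29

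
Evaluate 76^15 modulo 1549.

188

By square-and-multiply:
15 in binary is 1111, i.e. 15 = 8 + 4 + 2 + 1.
76^1 ≡ 76 (mod 1549)
76^2 ≡ 76^2 = 5776 ≡ 1129 (mod 1549)
76^4 ≡ 1129^2 = 1274641 ≡ 1363 (mod 1549)
76^8 ≡ 1363^2 = 1857769 ≡ 518 (mod 1549)
76^15 = 76^8 × 76^4 × 76^2 × 76^1 ≡ 518 × 1363 × 1129 × 76 (mod 1549).
Accumulate the product:
518 × 1363 = 706034 ≡ 1239
1239 × 1129 = 1398831 ≡ 84
84 × 76 = 6384 ≡ 188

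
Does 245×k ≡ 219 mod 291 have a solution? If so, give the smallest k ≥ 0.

gcd(245, 291) = 1, so a unique solution mod 291 exists.
245⁻¹ ≡ 272 (mod 291).
k ≡ 272×219 ≡ 204 (mod 291).

204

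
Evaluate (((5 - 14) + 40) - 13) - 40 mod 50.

5 - 14 = -9 ≡ 41 (mod 50)
41 + 40 = 81 ≡ 31 (mod 50)
31 - 13 = 18
18 - 40 = -22 ≡ 28 (mod 50)

28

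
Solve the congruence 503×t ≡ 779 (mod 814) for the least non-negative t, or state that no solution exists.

767

gcd(503, 814) = 1, so a unique solution mod 814 exists.
503⁻¹ ≡ 513 (mod 814).
t ≡ 513×779 ≡ 767 (mod 814).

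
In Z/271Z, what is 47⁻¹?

173

271 = 5×47 + 36
47 = 1×36 + 11
36 = 3×11 + 3
11 = 3×3 + 2
3 = 1×2 + 1
2 = 2×1 + 0
gcd(47, 271) = 1, so the inverse exists.
Back-substitute for 1:
1 = 1×3 − 1×2
  = −1×11 + 4×3
  = 4×36 − 13×11
  = −13×47 + 17×36
  = 17×271 − 98×47
So 47⁻¹ ≡ −98 ≡ 173 (mod 271).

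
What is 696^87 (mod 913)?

Using repeated squaring:
87 in binary is 1010111, i.e. 87 = 64 + 16 + 4 + 2 + 1.
696^1 ≡ 696 (mod 913)
696^2 ≡ 696^2 = 484416 ≡ 526 (mod 913)
696^4 ≡ 526^2 = 276676 ≡ 37 (mod 913)
696^8 ≡ 37^2 = 1369 ≡ 456 (mod 913)
696^16 ≡ 456^2 = 207936 ≡ 685 (mod 913)
696^32 ≡ 685^2 = 469225 ≡ 856 (mod 913)
696^64 ≡ 856^2 = 732736 ≡ 510 (mod 913)
696^87 = 696^64 · 696^16 · 696^4 · 696^2 · 696^1 ≡ 510 · 685 · 37 · 526 · 696 (mod 913).
Accumulate the product:
510 · 685 = 349350 ≡ 584
584 · 37 = 21608 ≡ 609
609 · 526 = 320334 ≡ 784
784 · 696 = 545664 ≡ 603

603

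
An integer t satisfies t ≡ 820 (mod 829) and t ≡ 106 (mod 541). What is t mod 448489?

325788

829⁻¹ mod 541: 829*201 ≡ 1 (mod 541), so 829⁻¹ ≡ 201.
t = 820 + 829*((106 − 820)*201 mod 541) = 820 + 829*392 = 325788.
Check: 325788 mod 829 = 820, 325788 mod 541 = 106. ✓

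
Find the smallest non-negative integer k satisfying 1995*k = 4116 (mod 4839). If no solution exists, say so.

53

gcd(1995, 4839) = 3, and 3 | 4116, so solutions exist.
Divide through by 3: 665*k ≡ 1372 mod 1613.
665⁻¹ ≡ 1499 (mod 1613).
k ≡ 1499*1372 ≡ 53 (mod 1613).
The smallest non-negative solution is k = 53.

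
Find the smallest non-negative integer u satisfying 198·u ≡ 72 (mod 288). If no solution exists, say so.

12

gcd(198, 288) = 18, and 18 | 72, so solutions exist.
Divide through by 18: 11·u mod 16 = 4.
11⁻¹ ≡ 3 (mod 16).
u ≡ 3·4 ≡ 12 (mod 16).
The smallest non-negative solution is u = 12.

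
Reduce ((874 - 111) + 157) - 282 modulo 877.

874 - 111 = 763
763 + 157 = 920 ≡ 43 (mod 877)
43 - 282 = -239 ≡ 638 (mod 877)

638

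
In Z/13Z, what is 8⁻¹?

13 = 1×8 + 5
8 = 1×5 + 3
5 = 1×3 + 2
3 = 1×2 + 1
2 = 2×1 + 0
gcd(8, 13) = 1, so the inverse exists.
Bézout: 1 = −3×13 + 5×8.
So 8⁻¹ ≡ 5 (mod 13).

5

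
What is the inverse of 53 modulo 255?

255 = 4·53 + 43
53 = 1·43 + 10
43 = 4·10 + 3
10 = 3·3 + 1
3 = 3·1 + 0
gcd(53, 255) = 1, so the inverse exists.
Back-substitute for 1:
1 = 1·10 − 3·3
  = −3·43 + 13·10
  = 13·53 − 16·43
  = −16·255 + 77·53
So 53⁻¹ ≡ 77 (mod 255).

77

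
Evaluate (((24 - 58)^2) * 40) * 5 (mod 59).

38

24 - 58 = -34 ≡ 25 (mod 59)
(25)^2 ≡ 35 (mod 59)
35 * 40 = 1400 ≡ 43 (mod 59)
43 * 5 = 215 ≡ 38 (mod 59)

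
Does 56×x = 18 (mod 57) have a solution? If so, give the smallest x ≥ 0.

gcd(56, 57) = 1, so a unique solution mod 57 exists.
56⁻¹ ≡ 56 (mod 57).
x ≡ 56×18 ≡ 39 (mod 57).

39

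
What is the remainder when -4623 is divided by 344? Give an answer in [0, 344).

193

-4623 = -14·344 + 193, so -4623 ≡ 193 (mod 344).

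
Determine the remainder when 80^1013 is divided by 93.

1013 in binary is 1111110101, i.e. 1013 = 512 + 256 + 128 + 64 + 32 + 16 + 4 + 1.
80^1 ≡ 80 (mod 93)
80^2 ≡ 80^2 = 6400 ≡ 76 (mod 93)
80^4 ≡ 76^2 = 5776 ≡ 10 (mod 93)
80^8 ≡ 10^2 = 100 ≡ 7 (mod 93)
80^16 ≡ 7^2 = 49 (mod 93)
80^32 ≡ 49^2 = 2401 ≡ 76 (mod 93)
80^64 ≡ 76^2 = 5776 ≡ 10 (mod 93)
80^128 ≡ 10^2 = 100 ≡ 7 (mod 93)
80^256 ≡ 7^2 = 49 (mod 93)
80^512 ≡ 49^2 = 2401 ≡ 76 (mod 93)
80^1013 = 80^512 * 80^256 * 80^128 * 80^64 * 80^32 * 80^16 * 80^4 * 80^1 ≡ 76 * 49 * 7 * 10 * 76 * 49 * 10 * 80 (mod 93).
Accumulate the product:
76 * 49 = 3724 ≡ 4
4 * 7 = 28
28 * 10 = 280 ≡ 1
1 * 76 = 76
76 * 49 = 3724 ≡ 4
4 * 10 = 40
40 * 80 = 3200 ≡ 38

38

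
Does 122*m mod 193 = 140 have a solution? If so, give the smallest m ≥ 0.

gcd(122, 193) = 1, so a unique solution mod 193 exists.
122⁻¹ ≡ 106 (mod 193).
m ≡ 106*140 ≡ 172 (mod 193).

172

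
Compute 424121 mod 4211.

424121 = 100×4211 + 3021, so 424121 ≡ 3021 (mod 4211).

3021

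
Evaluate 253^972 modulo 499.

Using repeated squaring:
972 in binary is 1111001100, i.e. 972 = 512 + 256 + 128 + 64 + 8 + 4.
253^1 ≡ 253 (mod 499)
253^2 ≡ 253^2 = 64009 ≡ 137 (mod 499)
253^4 ≡ 137^2 = 18769 ≡ 306 (mod 499)
253^8 ≡ 306^2 = 93636 ≡ 323 (mod 499)
253^16 ≡ 323^2 = 104329 ≡ 38 (mod 499)
253^32 ≡ 38^2 = 1444 ≡ 446 (mod 499)
253^64 ≡ 446^2 = 198916 ≡ 314 (mod 499)
253^128 ≡ 314^2 = 98596 ≡ 293 (mod 499)
253^256 ≡ 293^2 = 85849 ≡ 21 (mod 499)
253^512 ≡ 21^2 = 441 (mod 499)
253^972 = 253^512 * 253^256 * 253^128 * 253^64 * 253^8 * 253^4 ≡ 441 * 21 * 293 * 314 * 323 * 306 (mod 499).
Accumulate the product:
441 * 21 = 9261 ≡ 279
279 * 293 = 81747 ≡ 410
410 * 314 = 128740 ≡ 497
497 * 323 = 160531 ≡ 352
352 * 306 = 107712 ≡ 427

427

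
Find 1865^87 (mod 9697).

Compute successive squares:
1865^1 ≡ 1865 (mod 9697)
1865^2 ≡ 1865^2 = 3478225 ≡ 6699 (mod 9697)
1865^4 ≡ 6699^2 = 44876601 ≡ 8582 (mod 9697)
1865^8 ≡ 8582^2 = 73650724 ≡ 2009 (mod 9697)
1865^16 ≡ 2009^2 = 4036081 ≡ 2129 (mod 9697)
1865^32 ≡ 2129^2 = 4532641 ≡ 4142 (mod 9697)
1865^64 ≡ 4142^2 = 17156164 ≡ 2171 (mod 9697)
1865^87 = 1865^64 · 1865^16 · 1865^4 · 1865^2 · 1865^1 ≡ 2171 · 2129 · 8582 · 6699 · 1865 (mod 9697).
Accumulate the product:
2171 · 2129 = 4622059 ≡ 6287
6287 · 8582 = 53955034 ≡ 926
926 · 6699 = 6203274 ≡ 6891
6891 · 1865 = 12851715 ≡ 3190

3190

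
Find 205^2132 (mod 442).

35

2132 in binary is 100001010100, i.e. 2132 = 2048 + 64 + 16 + 4.
205^1 ≡ 205 (mod 442)
205^2 ≡ 205^2 = 42025 ≡ 35 (mod 442)
205^4 ≡ 35^2 = 1225 ≡ 341 (mod 442)
205^8 ≡ 341^2 = 116281 ≡ 35 (mod 442)
205^16 ≡ 35^2 = 1225 ≡ 341 (mod 442)
205^32 ≡ 341^2 = 116281 ≡ 35 (mod 442)
205^64 ≡ 35^2 = 1225 ≡ 341 (mod 442)
205^128 ≡ 341^2 = 116281 ≡ 35 (mod 442)
205^256 ≡ 35^2 = 1225 ≡ 341 (mod 442)
205^512 ≡ 341^2 = 116281 ≡ 35 (mod 442)
205^1024 ≡ 35^2 = 1225 ≡ 341 (mod 442)
205^2048 ≡ 341^2 = 116281 ≡ 35 (mod 442)
205^2132 = 205^2048 * 205^64 * 205^16 * 205^4 ≡ 35 * 341 * 341 * 341 (mod 442).
Accumulate the product:
35 * 341 = 11935 ≡ 1
1 * 341 = 341
341 * 341 = 116281 ≡ 35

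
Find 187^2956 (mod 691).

Compute successive squares:
2956 in binary is 101110001100, i.e. 2956 = 2048 + 512 + 256 + 128 + 8 + 4.
187^1 ≡ 187 (mod 691)
187^2 ≡ 187^2 = 34969 ≡ 419 (mod 691)
187^4 ≡ 419^2 = 175561 ≡ 47 (mod 691)
187^8 ≡ 47^2 = 2209 ≡ 136 (mod 691)
187^16 ≡ 136^2 = 18496 ≡ 530 (mod 691)
187^32 ≡ 530^2 = 280900 ≡ 354 (mod 691)
187^64 ≡ 354^2 = 125316 ≡ 245 (mod 691)
187^128 ≡ 245^2 = 60025 ≡ 599 (mod 691)
187^256 ≡ 599^2 = 358801 ≡ 172 (mod 691)
187^512 ≡ 172^2 = 29584 ≡ 562 (mod 691)
187^1024 ≡ 562^2 = 315844 ≡ 57 (mod 691)
187^2048 ≡ 57^2 = 3249 ≡ 485 (mod 691)
187^2956 = 187^2048 × 187^512 × 187^256 × 187^128 × 187^8 × 187^4 ≡ 485 × 562 × 172 × 599 × 136 × 47 (mod 691).
Accumulate the product:
485 × 562 = 272570 ≡ 316
316 × 172 = 54352 ≡ 454
454 × 599 = 271946 ≡ 383
383 × 136 = 52088 ≡ 263
263 × 47 = 12361 ≡ 614

614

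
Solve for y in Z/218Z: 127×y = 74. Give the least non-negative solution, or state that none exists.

gcd(127, 218) = 1, so a unique solution mod 218 exists.
127⁻¹ ≡ 103 (mod 218).
y ≡ 103×74 ≡ 210 (mod 218).

210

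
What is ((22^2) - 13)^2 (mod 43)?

(22)^2 ≡ 11 (mod 43)
11 - 13 = -2 ≡ 41 (mod 43)
(41)^2 ≡ 4 (mod 43)

4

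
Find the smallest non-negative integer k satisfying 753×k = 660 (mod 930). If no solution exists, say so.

gcd(753, 930) = 3, and 3 | 660, so solutions exist.
Divide through by 3: 251×k mod 310 = 220.
251⁻¹ ≡ 21 (mod 310).
k ≡ 21×220 ≡ 280 (mod 310).
The smallest non-negative solution is k = 280.

280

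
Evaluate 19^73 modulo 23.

15

Using repeated squaring:
19^1 ≡ 19 (mod 23)
19^2 ≡ 19^2 = 361 ≡ 16 (mod 23)
19^4 ≡ 16^2 = 256 ≡ 3 (mod 23)
19^8 ≡ 3^2 = 9 (mod 23)
19^16 ≡ 9^2 = 81 ≡ 12 (mod 23)
19^32 ≡ 12^2 = 144 ≡ 6 (mod 23)
19^64 ≡ 6^2 = 36 ≡ 13 (mod 23)
19^73 = 19^64 × 19^8 × 19^1 ≡ 13 × 9 × 19 (mod 23).
Accumulate the product:
13 × 9 = 117 ≡ 2
2 × 19 = 38 ≡ 15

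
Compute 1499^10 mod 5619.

4996

1499^1 ≡ 1499 (mod 5619)
1499^2 ≡ 1499^2 = 2247001 ≡ 5020 (mod 5619)
1499^4 ≡ 5020^2 = 25200400 ≡ 4804 (mod 5619)
1499^8 ≡ 4804^2 = 23078416 ≡ 1183 (mod 5619)
1499^10 = 1499^8 × 1499^2 ≡ 1183 × 5020 (mod 5619).
1183 × 5020 = 5938660 ≡ 4996 (mod 5619).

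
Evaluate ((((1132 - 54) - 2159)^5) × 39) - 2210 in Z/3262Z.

2621

1132 - 54 = 1078
1078 - 2159 = -1081 ≡ 2181 (mod 3262)
(2181)^5 ≡ 793 (mod 3262)
793 × 39 = 30927 ≡ 1569 (mod 3262)
1569 - 2210 = -641 ≡ 2621 (mod 3262)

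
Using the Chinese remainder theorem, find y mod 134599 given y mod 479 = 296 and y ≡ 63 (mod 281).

69751

479⁻¹ mod 281: 479·44 ≡ 1 (mod 281), so 479⁻¹ ≡ 44.
y = 296 + 479·((63 − 296)·44 mod 281) = 296 + 479·145 = 69751.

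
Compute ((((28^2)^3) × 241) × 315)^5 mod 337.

(28)^2 ≡ 110 (mod 337)
(110)^3 ≡ 187 (mod 337)
187 × 241 = 45067 ≡ 246 (mod 337)
246 × 315 = 77490 ≡ 317 (mod 337)
(317)^5 ≡ 152 (mod 337)

152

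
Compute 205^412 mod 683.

Compute successive squares:
412 in binary is 110011100, i.e. 412 = 256 + 128 + 16 + 8 + 4.
205^1 ≡ 205 (mod 683)
205^2 ≡ 205^2 = 42025 ≡ 362 (mod 683)
205^4 ≡ 362^2 = 131044 ≡ 591 (mod 683)
205^8 ≡ 591^2 = 349281 ≡ 268 (mod 683)
205^16 ≡ 268^2 = 71824 ≡ 109 (mod 683)
205^32 ≡ 109^2 = 11881 ≡ 270 (mod 683)
205^64 ≡ 270^2 = 72900 ≡ 502 (mod 683)
205^128 ≡ 502^2 = 252004 ≡ 660 (mod 683)
205^256 ≡ 660^2 = 435600 ≡ 529 (mod 683)
205^412 = 205^256 · 205^128 · 205^16 · 205^8 · 205^4 ≡ 529 · 660 · 109 · 268 · 591 (mod 683).
Accumulate the product:
529 · 660 = 349140 ≡ 127
127 · 109 = 13843 ≡ 183
183 · 268 = 49044 ≡ 551
551 · 591 = 325641 ≡ 533

533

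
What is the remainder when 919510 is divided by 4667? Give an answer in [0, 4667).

111

919510 = 197×4667 + 111, so 919510 ≡ 111 (mod 4667).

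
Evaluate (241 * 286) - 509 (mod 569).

241 * 286 = 68926 ≡ 77 (mod 569)
77 - 509 = -432 ≡ 137 (mod 569)

137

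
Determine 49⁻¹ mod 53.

Run the extended Euclidean algorithm:
53 = 1*49 + 4
49 = 12*4 + 1
4 = 4*1 + 0
gcd(49, 53) = 1, so the inverse exists.
Bézout: 1 = −12*53 + 13*49.
So 49⁻¹ ≡ 13 (mod 53).

13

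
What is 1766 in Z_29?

26

1766 = 60×29 + 26, so 1766 ≡ 26 (mod 29).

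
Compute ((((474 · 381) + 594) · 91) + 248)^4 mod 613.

588

474 · 381 = 180594 ≡ 372 (mod 613)
372 + 594 = 966 ≡ 353 (mod 613)
353 · 91 = 32123 ≡ 247 (mod 613)
247 + 248 = 495
(495)^4 ≡ 588 (mod 613)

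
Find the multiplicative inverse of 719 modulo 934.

669

By the extended Euclidean algorithm:
934 = 1*719 + 215
719 = 3*215 + 74
215 = 2*74 + 67
74 = 1*67 + 7
67 = 9*7 + 4
7 = 1*4 + 3
4 = 1*3 + 1
3 = 3*1 + 0
gcd(719, 934) = 1, so the inverse exists.
Bézout: 1 = 204*934 − 265*719.
So 719⁻¹ ≡ −265 ≡ 669 (mod 934).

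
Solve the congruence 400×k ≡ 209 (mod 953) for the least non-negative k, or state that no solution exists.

589

gcd(400, 953) = 1, so a unique solution mod 953 exists.
400⁻¹ ≡ 436 (mod 953).
k ≡ 436×209 ≡ 589 (mod 953).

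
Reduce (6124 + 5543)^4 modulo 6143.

6124 + 5543 = 11667 ≡ 5524 (mod 6143)
(5524)^4 ≡ 2474 (mod 6143)

2474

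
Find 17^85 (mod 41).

17^1 ≡ 17 (mod 41)
17^2 ≡ 17^2 = 289 ≡ 2 (mod 41)
17^4 ≡ 2^2 = 4 (mod 41)
17^8 ≡ 4^2 = 16 (mod 41)
17^16 ≡ 16^2 = 256 ≡ 10 (mod 41)
17^32 ≡ 10^2 = 100 ≡ 18 (mod 41)
17^64 ≡ 18^2 = 324 ≡ 37 (mod 41)
17^85 = 17^64 · 17^16 · 17^4 · 17^1 ≡ 37 · 10 · 4 · 17 (mod 41).
Accumulate the product:
37 · 10 = 370 ≡ 1
1 · 4 = 4
4 · 17 = 68 ≡ 27

27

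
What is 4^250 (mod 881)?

Using repeated squaring:
4^1 ≡ 4 (mod 881)
4^2 ≡ 4^2 = 16 (mod 881)
4^4 ≡ 16^2 = 256 (mod 881)
4^8 ≡ 256^2 = 65536 ≡ 342 (mod 881)
4^16 ≡ 342^2 = 116964 ≡ 672 (mod 881)
4^32 ≡ 672^2 = 451584 ≡ 512 (mod 881)
4^64 ≡ 512^2 = 262144 ≡ 487 (mod 881)
4^128 ≡ 487^2 = 237169 ≡ 180 (mod 881)
4^250 = 4^128 × 4^64 × 4^32 × 4^16 × 4^8 × 4^2 ≡ 180 × 487 × 512 × 672 × 342 × 16 (mod 881).
Accumulate the product:
180 × 487 = 87660 ≡ 441
441 × 512 = 225792 ≡ 256
256 × 672 = 172032 ≡ 237
237 × 342 = 81054 ≡ 2
2 × 16 = 32

32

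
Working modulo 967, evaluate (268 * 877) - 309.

713

268 * 877 = 235036 ≡ 55 (mod 967)
55 - 309 = -254 ≡ 713 (mod 967)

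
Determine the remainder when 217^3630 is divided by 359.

20

Compute successive squares:
217^1 ≡ 217 (mod 359)
217^2 ≡ 217^2 = 47089 ≡ 60 (mod 359)
217^4 ≡ 60^2 = 3600 ≡ 10 (mod 359)
217^8 ≡ 10^2 = 100 (mod 359)
217^16 ≡ 100^2 = 10000 ≡ 307 (mod 359)
217^32 ≡ 307^2 = 94249 ≡ 191 (mod 359)
217^64 ≡ 191^2 = 36481 ≡ 222 (mod 359)
217^128 ≡ 222^2 = 49284 ≡ 101 (mod 359)
217^256 ≡ 101^2 = 10201 ≡ 149 (mod 359)
217^512 ≡ 149^2 = 22201 ≡ 302 (mod 359)
217^1024 ≡ 302^2 = 91204 ≡ 18 (mod 359)
217^2048 ≡ 18^2 = 324 (mod 359)
217^3630 = 217^2048 * 217^1024 * 217^512 * 217^32 * 217^8 * 217^4 * 217^2 ≡ 324 * 18 * 302 * 191 * 100 * 10 * 60 (mod 359).
Accumulate the product:
324 * 18 = 5832 ≡ 88
88 * 302 = 26576 ≡ 10
10 * 191 = 1910 ≡ 115
115 * 100 = 11500 ≡ 12
12 * 10 = 120
120 * 60 = 7200 ≡ 20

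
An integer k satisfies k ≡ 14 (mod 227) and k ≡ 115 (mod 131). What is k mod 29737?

227⁻¹ mod 131: 227*116 ≡ 1 (mod 131), so 227⁻¹ ≡ 116.
k = 14 + 227*((115 − 14)*116 mod 131) = 14 + 227*57 = 12953.

12953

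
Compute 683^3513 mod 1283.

334

Using repeated squaring:
3513 in binary is 110110111001, i.e. 3513 = 2048 + 1024 + 256 + 128 + 32 + 16 + 8 + 1.
683^1 ≡ 683 (mod 1283)
683^2 ≡ 683^2 = 466489 ≡ 760 (mod 1283)
683^4 ≡ 760^2 = 577600 ≡ 250 (mod 1283)
683^8 ≡ 250^2 = 62500 ≡ 916 (mod 1283)
683^16 ≡ 916^2 = 839056 ≡ 1257 (mod 1283)
683^32 ≡ 1257^2 = 1580049 ≡ 676 (mod 1283)
683^64 ≡ 676^2 = 456976 ≡ 228 (mod 1283)
683^128 ≡ 228^2 = 51984 ≡ 664 (mod 1283)
683^256 ≡ 664^2 = 440896 ≡ 827 (mod 1283)
683^512 ≡ 827^2 = 683929 ≡ 90 (mod 1283)
683^1024 ≡ 90^2 = 8100 ≡ 402 (mod 1283)
683^2048 ≡ 402^2 = 161604 ≡ 1229 (mod 1283)
683^3513 = 683^2048 · 683^1024 · 683^256 · 683^128 · 683^32 · 683^16 · 683^8 · 683^1 ≡ 1229 · 402 · 827 · 664 · 676 · 1257 · 916 · 683 (mod 1283).
Accumulate the product:
1229 · 402 = 494058 ≡ 103
103 · 827 = 85181 ≡ 503
503 · 664 = 333992 ≡ 412
412 · 676 = 278512 ≡ 101
101 · 1257 = 126957 ≡ 1223
1223 · 916 = 1120268 ≡ 209
209 · 683 = 142747 ≡ 334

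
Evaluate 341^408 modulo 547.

161

408 in binary is 110011000, i.e. 408 = 256 + 128 + 16 + 8.
341^1 ≡ 341 (mod 547)
341^2 ≡ 341^2 = 116281 ≡ 317 (mod 547)
341^4 ≡ 317^2 = 100489 ≡ 388 (mod 547)
341^8 ≡ 388^2 = 150544 ≡ 119 (mod 547)
341^16 ≡ 119^2 = 14161 ≡ 486 (mod 547)
341^32 ≡ 486^2 = 236196 ≡ 439 (mod 547)
341^64 ≡ 439^2 = 192721 ≡ 177 (mod 547)
341^128 ≡ 177^2 = 31329 ≡ 150 (mod 547)
341^256 ≡ 150^2 = 22500 ≡ 73 (mod 547)
341^408 = 341^256 · 341^128 · 341^16 · 341^8 ≡ 73 · 150 · 486 · 119 (mod 547).
Accumulate the product:
73 · 150 = 10950 ≡ 10
10 · 486 = 4860 ≡ 484
484 · 119 = 57596 ≡ 161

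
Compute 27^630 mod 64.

9

27^1 ≡ 27 (mod 64)
27^2 ≡ 27^2 = 729 ≡ 25 (mod 64)
27^4 ≡ 25^2 = 625 ≡ 49 (mod 64)
27^8 ≡ 49^2 = 2401 ≡ 33 (mod 64)
27^16 ≡ 33^2 = 1089 ≡ 1 (mod 64)
27^32 ≡ 1^2 = 1 (mod 64)
27^64 ≡ 1^2 = 1 (mod 64)
27^128 ≡ 1^2 = 1 (mod 64)
27^256 ≡ 1^2 = 1 (mod 64)
27^512 ≡ 1^2 = 1 (mod 64)
27^630 = 27^512 × 27^64 × 27^32 × 27^16 × 27^4 × 27^2 ≡ 1 × 1 × 1 × 1 × 49 × 25 (mod 64).
Accumulate the product:
1 × 1 = 1
1 × 1 = 1
1 × 1 = 1
1 × 49 = 49
49 × 25 = 1225 ≡ 9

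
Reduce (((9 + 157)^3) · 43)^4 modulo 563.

9 + 157 = 166
(166)^3 ≡ 484 (mod 563)
484 · 43 = 20812 ≡ 544 (mod 563)
(544)^4 ≡ 268 (mod 563)

268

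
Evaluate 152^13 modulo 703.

13 in binary is 1101, i.e. 13 = 8 + 4 + 1.
152^1 ≡ 152 (mod 703)
152^2 ≡ 152^2 = 23104 ≡ 608 (mod 703)
152^4 ≡ 608^2 = 369664 ≡ 589 (mod 703)
152^8 ≡ 589^2 = 346921 ≡ 342 (mod 703)
152^13 = 152^8 · 152^4 · 152^1 ≡ 342 · 589 · 152 (mod 703).
Accumulate the product:
342 · 589 = 201438 ≡ 380
380 · 152 = 57760 ≡ 114

114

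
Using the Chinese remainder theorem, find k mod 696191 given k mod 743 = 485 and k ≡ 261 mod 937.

510926

743⁻¹ mod 937: 743·227 ≡ 1 (mod 937), so 743⁻¹ ≡ 227.
k = 485 + 743·((261 − 485)·227 mod 937) = 485 + 743·687 = 510926.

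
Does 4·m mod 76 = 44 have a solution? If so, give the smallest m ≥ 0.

gcd(4, 76) = 4, and 4 | 44, so solutions exist.
Divide through by 4: 1·m ≡ 11 (mod 19).
1⁻¹ ≡ 1 (mod 19).
m ≡ 1·11 ≡ 11 (mod 19).
The smallest non-negative solution is m = 11.

11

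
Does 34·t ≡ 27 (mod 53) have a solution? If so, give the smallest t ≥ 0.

gcd(34, 53) = 1, so a unique solution mod 53 exists.
34⁻¹ ≡ 39 (mod 53).
t ≡ 39·27 ≡ 46 (mod 53).

46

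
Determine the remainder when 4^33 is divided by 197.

47

Using repeated squaring:
33 in binary is 100001, i.e. 33 = 32 + 1.
4^1 ≡ 4 (mod 197)
4^2 ≡ 4^2 = 16 (mod 197)
4^4 ≡ 16^2 = 256 ≡ 59 (mod 197)
4^8 ≡ 59^2 = 3481 ≡ 132 (mod 197)
4^16 ≡ 132^2 = 17424 ≡ 88 (mod 197)
4^32 ≡ 88^2 = 7744 ≡ 61 (mod 197)
4^33 = 4^32 · 4^1 ≡ 61 · 4 (mod 197).
61 · 4 = 244 ≡ 47 (mod 197).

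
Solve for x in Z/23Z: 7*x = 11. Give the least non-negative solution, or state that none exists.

gcd(7, 23) = 1, so a unique solution mod 23 exists.
7⁻¹ ≡ 10 (mod 23).
x ≡ 10*11 ≡ 18 (mod 23).

18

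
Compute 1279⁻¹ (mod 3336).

1951

3336 = 2×1279 + 778
1279 = 1×778 + 501
778 = 1×501 + 277
501 = 1×277 + 224
277 = 1×224 + 53
224 = 4×53 + 12
53 = 4×12 + 5
12 = 2×5 + 2
5 = 2×2 + 1
2 = 2×1 + 0
gcd(1279, 3336) = 1, so the inverse exists.
Back-substitute for 1:
1 = 1×5 − 2×2
  = −2×12 + 5×5
  = 5×53 − 22×12
  = −22×224 + 93×53
  = 93×277 − 115×224
  = −115×501 + 208×277
  = 208×778 − 323×501
  = −323×1279 + 531×778
  = 531×3336 − 1385×1279
So 1279⁻¹ ≡ −1385 ≡ 1951 (mod 3336).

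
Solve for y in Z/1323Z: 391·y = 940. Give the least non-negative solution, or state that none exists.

334

gcd(391, 1323) = 1, so a unique solution mod 1323 exists.
391⁻¹ ≡ 538 (mod 1323).
y ≡ 538·940 ≡ 334 (mod 1323).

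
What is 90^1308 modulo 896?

1308 in binary is 10100011100, i.e. 1308 = 1024 + 256 + 16 + 8 + 4.
90^1 ≡ 90 (mod 896)
90^2 ≡ 90^2 = 8100 ≡ 36 (mod 896)
90^4 ≡ 36^2 = 1296 ≡ 400 (mod 896)
90^8 ≡ 400^2 = 160000 ≡ 512 (mod 896)
90^16 ≡ 512^2 = 262144 ≡ 512 (mod 896)
90^32 ≡ 512^2 = 262144 ≡ 512 (mod 896)
90^64 ≡ 512^2 = 262144 ≡ 512 (mod 896)
90^128 ≡ 512^2 = 262144 ≡ 512 (mod 896)
90^256 ≡ 512^2 = 262144 ≡ 512 (mod 896)
90^512 ≡ 512^2 = 262144 ≡ 512 (mod 896)
90^1024 ≡ 512^2 = 262144 ≡ 512 (mod 896)
90^1308 = 90^1024 × 90^256 × 90^16 × 90^8 × 90^4 ≡ 512 × 512 × 512 × 512 × 400 (mod 896).
Accumulate the product:
512 × 512 = 262144 ≡ 512
512 × 512 = 262144 ≡ 512
512 × 512 = 262144 ≡ 512
512 × 400 = 204800 ≡ 512

512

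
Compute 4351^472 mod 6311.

Compute successive squares:
472 in binary is 111011000, i.e. 472 = 256 + 128 + 64 + 16 + 8.
4351^1 ≡ 4351 (mod 6311)
4351^2 ≡ 4351^2 = 18931201 ≡ 4512 (mod 6311)
4351^4 ≡ 4512^2 = 20358144 ≡ 5169 (mod 6311)
4351^8 ≡ 5169^2 = 26718561 ≡ 4098 (mod 6311)
4351^16 ≡ 4098^2 = 16793604 ≡ 33 (mod 6311)
4351^32 ≡ 33^2 = 1089 (mod 6311)
4351^64 ≡ 1089^2 = 1185921 ≡ 5764 (mod 6311)
4351^128 ≡ 5764^2 = 33223696 ≡ 2592 (mod 6311)
4351^256 ≡ 2592^2 = 6718464 ≡ 3560 (mod 6311)
4351^472 = 4351^256 * 4351^128 * 4351^64 * 4351^16 * 4351^8 ≡ 3560 * 2592 * 5764 * 33 * 4098 (mod 6311).
Accumulate the product:
3560 * 2592 = 9227520 ≡ 838
838 * 5764 = 4830232 ≡ 2317
2317 * 33 = 76461 ≡ 729
729 * 4098 = 2987442 ≡ 2339

2339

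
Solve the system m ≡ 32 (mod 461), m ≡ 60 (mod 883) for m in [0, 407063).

461⁻¹ mod 883: 461*634 ≡ 1 (mod 883), so 461⁻¹ ≡ 634.
m = 32 + 461*((60 − 32)*634 mod 883) = 32 + 461*92 = 42444.

42444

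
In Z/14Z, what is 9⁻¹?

14 = 1×9 + 5
9 = 1×5 + 4
5 = 1×4 + 1
4 = 4×1 + 0
gcd(9, 14) = 1, so the inverse exists.
Bézout: 1 = 2×14 − 3×9.
So 9⁻¹ ≡ −3 ≡ 11 (mod 14).

11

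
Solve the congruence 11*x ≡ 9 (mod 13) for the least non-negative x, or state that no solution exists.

gcd(11, 13) = 1, so a unique solution mod 13 exists.
11⁻¹ ≡ 6 (mod 13).
x ≡ 6*9 ≡ 2 (mod 13).

2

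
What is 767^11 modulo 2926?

By square-and-multiply:
11 in binary is 1011, i.e. 11 = 8 + 2 + 1.
767^1 ≡ 767 (mod 2926)
767^2 ≡ 767^2 = 588289 ≡ 163 (mod 2926)
767^4 ≡ 163^2 = 26569 ≡ 235 (mod 2926)
767^8 ≡ 235^2 = 55225 ≡ 2557 (mod 2926)
767^11 = 767^8 * 767^2 * 767^1 ≡ 2557 * 163 * 767 (mod 2926).
Accumulate the product:
2557 * 163 = 416791 ≡ 1299
1299 * 767 = 996333 ≡ 1493

1493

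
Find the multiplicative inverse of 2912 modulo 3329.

Apply the Euclidean algorithm and back-substitute:
3329 = 1·2912 + 417
2912 = 6·417 + 410
417 = 1·410 + 7
410 = 58·7 + 4
7 = 1·4 + 3
4 = 1·3 + 1
3 = 3·1 + 0
gcd(2912, 3329) = 1, so the inverse exists.
Bézout: 1 = −831·3329 + 950·2912.
So 2912⁻¹ ≡ 950 (mod 3329).

950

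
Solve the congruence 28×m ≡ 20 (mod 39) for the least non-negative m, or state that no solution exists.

23

gcd(28, 39) = 1, so a unique solution mod 39 exists.
28⁻¹ ≡ 7 (mod 39).
m ≡ 7×20 ≡ 23 (mod 39).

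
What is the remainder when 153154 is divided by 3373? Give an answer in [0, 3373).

153154 = 45×3373 + 1369, so 153154 ≡ 1369 (mod 3373).

1369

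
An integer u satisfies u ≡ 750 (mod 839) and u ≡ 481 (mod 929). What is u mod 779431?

839⁻¹ mod 929: 839*609 ≡ 1 (mod 929), so 839⁻¹ ≡ 609.
u = 750 + 839*((481 − 750)*609 mod 929) = 750 + 839*612 = 514218.

514218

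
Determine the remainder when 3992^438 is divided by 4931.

By square-and-multiply:
438 in binary is 110110110, i.e. 438 = 256 + 128 + 32 + 16 + 4 + 2.
3992^1 ≡ 3992 (mod 4931)
3992^2 ≡ 3992^2 = 15936064 ≡ 4003 (mod 4931)
3992^4 ≡ 4003^2 = 16024009 ≡ 3190 (mod 4931)
3992^8 ≡ 3190^2 = 10176100 ≡ 3447 (mod 4931)
3992^16 ≡ 3447^2 = 11881809 ≡ 3030 (mod 4931)
3992^32 ≡ 3030^2 = 9180900 ≡ 4309 (mod 4931)
3992^64 ≡ 4309^2 = 18567481 ≡ 2266 (mod 4931)
3992^128 ≡ 2266^2 = 5134756 ≡ 1585 (mod 4931)
3992^256 ≡ 1585^2 = 2512225 ≡ 2346 (mod 4931)
3992^438 = 3992^256 · 3992^128 · 3992^32 · 3992^16 · 3992^4 · 3992^2 ≡ 2346 · 1585 · 4309 · 3030 · 3190 · 4003 (mod 4931).
Accumulate the product:
2346 · 1585 = 3718410 ≡ 436
436 · 4309 = 1878724 ≡ 13
13 · 3030 = 39390 ≡ 4873
4873 · 3190 = 15544870 ≡ 2358
2358 · 4003 = 9439074 ≡ 1140

1140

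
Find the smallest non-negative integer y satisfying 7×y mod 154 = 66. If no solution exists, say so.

no solution

gcd(7, 154) = 7, and 7 does not divide 66.
So the congruence has no solution.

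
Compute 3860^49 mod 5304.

1208

Compute successive squares:
49 in binary is 110001, i.e. 49 = 32 + 16 + 1.
3860^1 ≡ 3860 (mod 5304)
3860^2 ≡ 3860^2 = 14899600 ≡ 664 (mod 5304)
3860^4 ≡ 664^2 = 440896 ≡ 664 (mod 5304)
3860^8 ≡ 664^2 = 440896 ≡ 664 (mod 5304)
3860^16 ≡ 664^2 = 440896 ≡ 664 (mod 5304)
3860^32 ≡ 664^2 = 440896 ≡ 664 (mod 5304)
3860^49 = 3860^32 · 3860^16 · 3860^1 ≡ 664 · 664 · 3860 (mod 5304).
Accumulate the product:
664 · 664 = 440896 ≡ 664
664 · 3860 = 2563040 ≡ 1208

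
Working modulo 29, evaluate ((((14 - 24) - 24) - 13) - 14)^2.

9

14 - 24 = -10 ≡ 19 (mod 29)
19 - 24 = -5 ≡ 24 (mod 29)
24 - 13 = 11
11 - 14 = -3 ≡ 26 (mod 29)
(26)^2 ≡ 9 (mod 29)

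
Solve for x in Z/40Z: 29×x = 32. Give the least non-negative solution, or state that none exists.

8

gcd(29, 40) = 1, so a unique solution mod 40 exists.
29⁻¹ ≡ 29 (mod 40).
x ≡ 29×32 ≡ 8 (mod 40).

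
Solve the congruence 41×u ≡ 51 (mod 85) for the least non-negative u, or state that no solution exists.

gcd(41, 85) = 1, so a unique solution mod 85 exists.
41⁻¹ ≡ 56 (mod 85).
u ≡ 56×51 ≡ 51 (mod 85).

51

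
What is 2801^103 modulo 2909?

1864

By square-and-multiply:
103 in binary is 1100111, i.e. 103 = 64 + 32 + 4 + 2 + 1.
2801^1 ≡ 2801 (mod 2909)
2801^2 ≡ 2801^2 = 7845601 ≡ 28 (mod 2909)
2801^4 ≡ 28^2 = 784 (mod 2909)
2801^8 ≡ 784^2 = 614656 ≡ 857 (mod 2909)
2801^16 ≡ 857^2 = 734449 ≡ 1381 (mod 2909)
2801^32 ≡ 1381^2 = 1907161 ≡ 1766 (mod 2909)
2801^64 ≡ 1766^2 = 3118756 ≡ 308 (mod 2909)
2801^103 = 2801^64 * 2801^32 * 2801^4 * 2801^2 * 2801^1 ≡ 308 * 1766 * 784 * 28 * 2801 (mod 2909).
Accumulate the product:
308 * 1766 = 543928 ≡ 2854
2854 * 784 = 2237536 ≡ 515
515 * 28 = 14420 ≡ 2784
2784 * 2801 = 7797984 ≡ 1864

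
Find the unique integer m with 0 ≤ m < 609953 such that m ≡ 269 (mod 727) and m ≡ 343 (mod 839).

206737

727⁻¹ mod 839: 727×412 ≡ 1 (mod 839), so 727⁻¹ ≡ 412.
m = 269 + 727×((343 − 269)×412 mod 839) = 269 + 727×284 = 206737.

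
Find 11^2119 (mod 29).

15

Compute successive squares:
2119 in binary is 100001000111, i.e. 2119 = 2048 + 64 + 4 + 2 + 1.
11^1 ≡ 11 (mod 29)
11^2 ≡ 11^2 = 121 ≡ 5 (mod 29)
11^4 ≡ 5^2 = 25 (mod 29)
11^8 ≡ 25^2 = 625 ≡ 16 (mod 29)
11^16 ≡ 16^2 = 256 ≡ 24 (mod 29)
11^32 ≡ 24^2 = 576 ≡ 25 (mod 29)
11^64 ≡ 25^2 = 625 ≡ 16 (mod 29)
11^128 ≡ 16^2 = 256 ≡ 24 (mod 29)
11^256 ≡ 24^2 = 576 ≡ 25 (mod 29)
11^512 ≡ 25^2 = 625 ≡ 16 (mod 29)
11^1024 ≡ 16^2 = 256 ≡ 24 (mod 29)
11^2048 ≡ 24^2 = 576 ≡ 25 (mod 29)
11^2119 = 11^2048 × 11^64 × 11^4 × 11^2 × 11^1 ≡ 25 × 16 × 25 × 5 × 11 (mod 29).
Accumulate the product:
25 × 16 = 400 ≡ 23
23 × 25 = 575 ≡ 24
24 × 5 = 120 ≡ 4
4 × 11 = 44 ≡ 15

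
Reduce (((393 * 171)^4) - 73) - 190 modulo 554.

360

393 * 171 = 67203 ≡ 169 (mod 554)
(169)^4 ≡ 69 (mod 554)
69 - 73 = -4 ≡ 550 (mod 554)
550 - 190 = 360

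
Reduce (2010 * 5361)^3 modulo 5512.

2848

2010 * 5361 = 10775610 ≡ 5162 (mod 5512)
(5162)^3 ≡ 2848 (mod 5512)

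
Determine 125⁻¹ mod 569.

437

Run the extended Euclidean algorithm:
569 = 4×125 + 69
125 = 1×69 + 56
69 = 1×56 + 13
56 = 4×13 + 4
13 = 3×4 + 1
4 = 4×1 + 0
gcd(125, 569) = 1, so the inverse exists.
Back-substitute for 1:
1 = 1×13 − 3×4
  = −3×56 + 13×13
  = 13×69 − 16×56
  = −16×125 + 29×69
  = 29×569 − 132×125
So 125⁻¹ ≡ −132 ≡ 437 (mod 569).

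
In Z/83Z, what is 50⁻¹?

5

Apply the Euclidean algorithm and back-substitute:
83 = 1*50 + 33
50 = 1*33 + 17
33 = 1*17 + 16
17 = 1*16 + 1
16 = 16*1 + 0
gcd(50, 83) = 1, so the inverse exists.
Back-substitute for 1:
1 = 1*17 − 1*16
  = −1*33 + 2*17
  = 2*50 − 3*33
  = −3*83 + 5*50
So 50⁻¹ ≡ 5 (mod 83).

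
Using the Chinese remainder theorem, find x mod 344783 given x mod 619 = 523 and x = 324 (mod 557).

271026

619⁻¹ mod 557: 619×9 ≡ 1 (mod 557), so 619⁻¹ ≡ 9.
x = 523 + 619×((324 − 523)×9 mod 557) = 523 + 619×437 = 271026.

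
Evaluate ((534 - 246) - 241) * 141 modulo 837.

768

534 - 246 = 288
288 - 241 = 47
47 * 141 = 6627 ≡ 768 (mod 837)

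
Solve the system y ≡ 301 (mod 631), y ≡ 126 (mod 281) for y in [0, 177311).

88641

631⁻¹ mod 281: 631×224 ≡ 1 (mod 281), so 631⁻¹ ≡ 224.
y = 301 + 631×((126 − 301)×224 mod 281) = 301 + 631×140 = 88641.
Check: 88641 mod 631 = 301, 88641 mod 281 = 126. ✓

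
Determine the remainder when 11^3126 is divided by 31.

Compute successive squares:
3126 in binary is 110000110110, i.e. 3126 = 2048 + 1024 + 32 + 16 + 4 + 2.
11^1 ≡ 11 (mod 31)
11^2 ≡ 11^2 = 121 ≡ 28 (mod 31)
11^4 ≡ 28^2 = 784 ≡ 9 (mod 31)
11^8 ≡ 9^2 = 81 ≡ 19 (mod 31)
11^16 ≡ 19^2 = 361 ≡ 20 (mod 31)
11^32 ≡ 20^2 = 400 ≡ 28 (mod 31)
11^64 ≡ 28^2 = 784 ≡ 9 (mod 31)
11^128 ≡ 9^2 = 81 ≡ 19 (mod 31)
11^256 ≡ 19^2 = 361 ≡ 20 (mod 31)
11^512 ≡ 20^2 = 400 ≡ 28 (mod 31)
11^1024 ≡ 28^2 = 784 ≡ 9 (mod 31)
11^2048 ≡ 9^2 = 81 ≡ 19 (mod 31)
11^3126 = 11^2048 * 11^1024 * 11^32 * 11^16 * 11^4 * 11^2 ≡ 19 * 9 * 28 * 20 * 9 * 28 (mod 31).
Accumulate the product:
19 * 9 = 171 ≡ 16
16 * 28 = 448 ≡ 14
14 * 20 = 280 ≡ 1
1 * 9 = 9
9 * 28 = 252 ≡ 4

4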